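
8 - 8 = 0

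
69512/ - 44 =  - 17378/11= - 1579.82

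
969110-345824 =623286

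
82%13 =4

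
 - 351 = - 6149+5798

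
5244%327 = 12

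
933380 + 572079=1505459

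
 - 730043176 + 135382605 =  - 594660571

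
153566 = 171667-18101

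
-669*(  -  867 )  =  580023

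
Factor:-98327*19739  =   - 19739^1*98327^1  =  - 1940876653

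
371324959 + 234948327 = 606273286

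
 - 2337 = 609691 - 612028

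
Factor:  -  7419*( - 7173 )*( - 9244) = - 491933205828=- 2^2*3^3  *797^1*2311^1*2473^1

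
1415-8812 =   -  7397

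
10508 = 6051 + 4457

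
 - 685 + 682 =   -  3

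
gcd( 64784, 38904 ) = 8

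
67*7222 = 483874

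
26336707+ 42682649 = 69019356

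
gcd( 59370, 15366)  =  6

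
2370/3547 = 2370/3547= 0.67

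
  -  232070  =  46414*( - 5)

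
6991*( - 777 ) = -5432007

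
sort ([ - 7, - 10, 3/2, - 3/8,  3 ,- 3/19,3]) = [-10, - 7,-3/8,-3/19 , 3/2,  3, 3]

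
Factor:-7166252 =-2^2 *1791563^1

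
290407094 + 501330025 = 791737119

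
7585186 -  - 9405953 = 16991139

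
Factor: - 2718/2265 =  - 2^1*3^1 * 5^( - 1 )= - 6/5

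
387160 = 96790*4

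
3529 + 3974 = 7503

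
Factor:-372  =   - 2^2*3^1*31^1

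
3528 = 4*882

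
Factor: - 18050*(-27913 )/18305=100765930/3661 = 2^1 *5^1*7^(  -  1 )*19^2*103^1*271^1*523^( - 1 )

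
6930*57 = 395010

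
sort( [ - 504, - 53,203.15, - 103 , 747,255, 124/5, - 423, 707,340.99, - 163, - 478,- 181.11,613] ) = [ - 504, - 478, - 423, - 181.11,  -  163, - 103, - 53,  124/5,203.15 , 255,340.99, 613,707, 747 ]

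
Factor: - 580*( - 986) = 571880 = 2^3*5^1* 17^1 * 29^2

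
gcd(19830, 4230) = 30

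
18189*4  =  72756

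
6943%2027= 862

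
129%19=15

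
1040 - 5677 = - 4637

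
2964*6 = 17784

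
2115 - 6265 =-4150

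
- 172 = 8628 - 8800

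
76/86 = 38/43 = 0.88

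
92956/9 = 10328 + 4/9 = 10328.44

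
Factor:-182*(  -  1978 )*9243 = 2^2*3^2*7^1*13^2*23^1*43^1 *79^1 = 3327443028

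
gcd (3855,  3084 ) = 771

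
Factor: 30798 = 2^1 * 3^2*29^1*59^1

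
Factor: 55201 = 55201^1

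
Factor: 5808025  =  5^2* 47^1  *4943^1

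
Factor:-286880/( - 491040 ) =163/279 = 3^(-2 )*31^(-1 )*163^1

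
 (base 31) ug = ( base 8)1662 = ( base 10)946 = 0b1110110010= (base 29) 13i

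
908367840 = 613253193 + 295114647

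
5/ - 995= - 1 + 198/199 = - 0.01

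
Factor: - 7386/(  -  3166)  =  3693/1583 = 3^1*1231^1 * 1583^(  -  1 )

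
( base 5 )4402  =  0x25A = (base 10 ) 602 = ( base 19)1CD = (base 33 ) I8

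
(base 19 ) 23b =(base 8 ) 1426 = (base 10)790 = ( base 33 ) nv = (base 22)1DK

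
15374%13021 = 2353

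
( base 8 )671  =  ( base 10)441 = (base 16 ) 1b9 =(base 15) 1e6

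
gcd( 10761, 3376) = 211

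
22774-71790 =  - 49016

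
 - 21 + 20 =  - 1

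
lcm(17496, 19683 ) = 157464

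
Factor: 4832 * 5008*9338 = 225967049728 = 2^10*7^1 * 23^1*29^1*151^1*313^1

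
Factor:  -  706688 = -2^7 * 5521^1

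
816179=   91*8969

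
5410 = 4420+990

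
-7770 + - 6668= - 14438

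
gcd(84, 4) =4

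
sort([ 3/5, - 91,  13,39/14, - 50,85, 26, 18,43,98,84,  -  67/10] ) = [ - 91 , - 50, - 67/10,3/5,39/14, 13, 18,26,43 , 84, 85,98]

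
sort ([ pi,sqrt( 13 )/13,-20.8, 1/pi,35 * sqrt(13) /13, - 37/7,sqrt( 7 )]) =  [ - 20.8,-37/7,sqrt( 13)/13, 1/pi,sqrt(7 ),pi,  35*sqrt(13 ) /13]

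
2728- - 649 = 3377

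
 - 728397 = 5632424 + - 6360821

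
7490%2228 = 806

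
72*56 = 4032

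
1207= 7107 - 5900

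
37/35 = 1+2/35= 1.06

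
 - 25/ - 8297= 25/8297=0.00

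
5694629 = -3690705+9385334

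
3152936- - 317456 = 3470392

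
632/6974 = 316/3487  =  0.09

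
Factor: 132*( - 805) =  - 106260 = - 2^2*3^1*5^1*7^1*11^1*23^1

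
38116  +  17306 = 55422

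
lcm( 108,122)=6588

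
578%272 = 34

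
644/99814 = 322/49907 = 0.01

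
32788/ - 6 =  - 16394/3 = - 5464.67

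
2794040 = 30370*92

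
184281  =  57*3233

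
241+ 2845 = 3086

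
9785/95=103 = 103.00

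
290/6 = 145/3=48.33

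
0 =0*638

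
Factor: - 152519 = -152519^1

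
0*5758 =0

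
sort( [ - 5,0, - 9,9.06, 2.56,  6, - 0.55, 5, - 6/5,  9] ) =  [-9, - 5, - 6/5 ,  -  0.55,0,2.56,5,6 , 9,9.06 ] 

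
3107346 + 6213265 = 9320611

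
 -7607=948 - 8555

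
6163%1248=1171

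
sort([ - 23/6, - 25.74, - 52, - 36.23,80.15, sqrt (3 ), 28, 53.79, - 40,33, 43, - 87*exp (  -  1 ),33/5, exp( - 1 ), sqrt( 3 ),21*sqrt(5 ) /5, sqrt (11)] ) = [ - 52, - 40, - 36.23, - 87*exp( - 1), - 25.74, - 23/6,  exp( - 1), sqrt( 3),  sqrt(3), sqrt ( 11),33/5, 21*sqrt( 5) /5,  28, 33, 43,53.79, 80.15] 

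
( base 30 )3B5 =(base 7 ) 11564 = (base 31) 34S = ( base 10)3035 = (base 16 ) BDB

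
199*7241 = 1440959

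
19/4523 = 19/4523 = 0.00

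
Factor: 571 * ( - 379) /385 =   -  216409/385 = -  5^ ( -1 ) *7^( - 1)*11^(  -  1)*379^1 * 571^1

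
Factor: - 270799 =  - 270799^1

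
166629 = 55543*3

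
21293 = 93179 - 71886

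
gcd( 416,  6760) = 104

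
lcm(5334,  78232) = 234696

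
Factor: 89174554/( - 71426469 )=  - 5245562/4201557 = -2^1*3^(  -  1 )*7^1*41^( - 1)*34159^(-1)*374683^1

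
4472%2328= 2144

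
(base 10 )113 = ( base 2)1110001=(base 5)423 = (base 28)41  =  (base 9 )135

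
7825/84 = 7825/84 = 93.15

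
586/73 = 586/73 = 8.03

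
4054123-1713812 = 2340311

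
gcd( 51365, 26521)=1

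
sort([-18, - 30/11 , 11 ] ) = [ - 18,-30/11, 11 ] 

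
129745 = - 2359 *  ( - 55 )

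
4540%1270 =730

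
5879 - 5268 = 611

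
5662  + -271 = 5391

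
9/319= 9/319 = 0.03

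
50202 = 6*8367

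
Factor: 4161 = 3^1*19^1 * 73^1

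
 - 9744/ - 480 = 203/10 = 20.30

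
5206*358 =1863748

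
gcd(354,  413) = 59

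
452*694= 313688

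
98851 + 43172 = 142023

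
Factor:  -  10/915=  - 2^1* 3^( - 1 )*61^(-1 ) = -2/183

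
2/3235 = 2/3235 = 0.00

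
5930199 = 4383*1353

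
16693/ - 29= -16693/29 =- 575.62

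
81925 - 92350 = - 10425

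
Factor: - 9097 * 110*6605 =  - 6609425350 = -2^1*5^2*11^2 * 827^1*1321^1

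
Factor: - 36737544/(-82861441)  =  2^3*3^1 * 13^(-1)* 17^1*79^(-1)*127^1*709^1*80683^(  -  1)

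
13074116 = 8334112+4740004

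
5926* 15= 88890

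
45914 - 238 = 45676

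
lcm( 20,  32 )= 160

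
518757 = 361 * 1437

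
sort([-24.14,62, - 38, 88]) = [ - 38,  -  24.14, 62,  88] 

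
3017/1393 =2 + 33/199  =  2.17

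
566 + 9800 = 10366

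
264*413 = 109032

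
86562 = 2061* 42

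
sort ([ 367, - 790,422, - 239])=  [ - 790,  -  239,  367, 422]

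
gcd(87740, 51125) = 5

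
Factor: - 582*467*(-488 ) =2^4*3^1*61^1*97^1*467^1= 132635472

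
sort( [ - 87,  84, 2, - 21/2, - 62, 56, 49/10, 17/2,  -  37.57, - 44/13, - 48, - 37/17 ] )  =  [ - 87, - 62, - 48,  -  37.57, - 21/2, - 44/13,- 37/17 , 2, 49/10,17/2, 56, 84 ]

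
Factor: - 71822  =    -  2^1*35911^1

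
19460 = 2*9730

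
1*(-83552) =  - 83552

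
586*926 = 542636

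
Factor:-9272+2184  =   - 7088 = - 2^4*443^1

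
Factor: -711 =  - 3^2 * 79^1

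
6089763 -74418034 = - 68328271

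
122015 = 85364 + 36651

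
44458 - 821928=- 777470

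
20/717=20/717 = 0.03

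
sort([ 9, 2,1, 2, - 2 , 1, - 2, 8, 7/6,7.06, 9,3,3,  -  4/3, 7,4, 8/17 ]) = [ - 2,-2,  -  4/3, 8/17,1, 1, 7/6, 2, 2, 3, 3, 4, 7, 7.06, 8, 9, 9]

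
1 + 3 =4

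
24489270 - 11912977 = 12576293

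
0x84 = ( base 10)132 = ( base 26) 52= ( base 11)110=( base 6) 340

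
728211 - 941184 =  - 212973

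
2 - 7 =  - 5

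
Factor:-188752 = -2^4 * 47^1*251^1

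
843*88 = 74184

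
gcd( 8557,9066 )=1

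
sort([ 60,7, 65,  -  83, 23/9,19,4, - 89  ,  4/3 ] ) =[  -  89, - 83, 4/3 , 23/9, 4,7, 19, 60, 65] 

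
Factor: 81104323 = 79^1*631^1*1627^1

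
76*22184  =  1685984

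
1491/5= 1491/5 = 298.20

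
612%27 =18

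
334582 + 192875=527457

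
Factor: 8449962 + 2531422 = 10981384 = 2^3*1372673^1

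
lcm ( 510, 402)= 34170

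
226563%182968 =43595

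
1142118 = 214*5337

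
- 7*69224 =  - 484568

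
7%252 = 7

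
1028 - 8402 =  - 7374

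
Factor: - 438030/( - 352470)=3^1*157^1*379^ (-1) = 471/379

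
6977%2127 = 596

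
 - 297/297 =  - 1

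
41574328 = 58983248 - 17408920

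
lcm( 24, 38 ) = 456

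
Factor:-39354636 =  - 2^2*3^1*349^1*9397^1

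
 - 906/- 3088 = 453/1544 = 0.29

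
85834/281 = 305 + 129/281 =305.46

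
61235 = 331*185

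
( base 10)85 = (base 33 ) 2j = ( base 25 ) 3a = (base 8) 125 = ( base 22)3j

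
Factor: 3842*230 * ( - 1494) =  - 2^3 * 3^2*5^1 * 17^1*23^1*83^1*113^1 = - 1320188040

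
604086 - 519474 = 84612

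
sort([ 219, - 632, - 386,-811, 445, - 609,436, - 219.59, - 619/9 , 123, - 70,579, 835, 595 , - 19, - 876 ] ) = [ - 876, - 811, - 632, - 609, - 386, - 219.59, - 70, - 619/9, -19, 123, 219, 436,445, 579,595,835]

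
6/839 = 6/839 = 0.01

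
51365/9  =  51365/9 = 5707.22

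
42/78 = 7/13 = 0.54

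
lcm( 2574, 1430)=12870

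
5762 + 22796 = 28558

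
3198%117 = 39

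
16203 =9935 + 6268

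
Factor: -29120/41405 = -64/91  =  - 2^6*7^ (  -  1)  *  13^( -1)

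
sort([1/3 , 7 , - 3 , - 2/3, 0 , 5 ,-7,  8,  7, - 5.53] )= [ - 7 , - 5.53, - 3,-2/3, 0 , 1/3 , 5 , 7, 7, 8 ] 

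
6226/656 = 9 + 161/328  =  9.49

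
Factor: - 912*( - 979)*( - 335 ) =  - 299104080= - 2^4* 3^1*5^1*11^1*19^1*67^1 * 89^1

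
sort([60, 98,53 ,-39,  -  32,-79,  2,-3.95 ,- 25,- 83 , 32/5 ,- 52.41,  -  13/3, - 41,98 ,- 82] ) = [-83,-82 , - 79,- 52.41, - 41,-39 ,-32, - 25, - 13/3, - 3.95 , 2  ,  32/5,53 , 60,98, 98]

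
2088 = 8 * 261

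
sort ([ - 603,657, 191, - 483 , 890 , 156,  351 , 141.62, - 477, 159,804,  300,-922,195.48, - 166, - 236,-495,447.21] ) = [-922, - 603,-495 , - 483,-477, - 236, - 166 , 141.62, 156, 159 , 191, 195.48, 300,351, 447.21 , 657,804, 890]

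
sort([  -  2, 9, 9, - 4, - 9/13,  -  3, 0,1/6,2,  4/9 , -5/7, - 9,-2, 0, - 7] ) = [ - 9, - 7,-4,  -  3,  -  2, - 2, - 5/7, - 9/13,0, 0, 1/6, 4/9,2, 9  ,  9 ]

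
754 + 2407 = 3161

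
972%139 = 138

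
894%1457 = 894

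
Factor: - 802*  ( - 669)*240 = 128769120 = 2^5*3^2*5^1*223^1 * 401^1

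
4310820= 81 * 53220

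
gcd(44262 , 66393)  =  22131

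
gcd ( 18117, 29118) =3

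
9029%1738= 339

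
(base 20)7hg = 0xc54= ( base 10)3156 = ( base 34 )2os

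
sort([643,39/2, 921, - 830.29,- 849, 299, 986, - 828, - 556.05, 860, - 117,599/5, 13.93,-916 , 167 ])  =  [ - 916, - 849, - 830.29, - 828, - 556.05, - 117, 13.93 , 39/2,  599/5, 167, 299, 643,860,921,986 ]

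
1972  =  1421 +551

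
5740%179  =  12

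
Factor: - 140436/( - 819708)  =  141/823 = 3^1*47^1 * 823^( -1)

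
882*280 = 246960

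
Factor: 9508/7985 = 2^2*5^( - 1)*1597^( - 1)*2377^1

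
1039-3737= - 2698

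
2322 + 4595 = 6917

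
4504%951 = 700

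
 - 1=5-6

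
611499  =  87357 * 7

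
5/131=5/131 = 0.04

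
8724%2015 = 664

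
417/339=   139/113 = 1.23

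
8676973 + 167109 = 8844082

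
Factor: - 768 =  - 2^8* 3^1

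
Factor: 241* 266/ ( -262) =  - 32053/131 = -7^1*19^1*131^( - 1)* 241^1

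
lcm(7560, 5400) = 37800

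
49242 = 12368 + 36874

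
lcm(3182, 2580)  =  95460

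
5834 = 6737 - 903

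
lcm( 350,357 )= 17850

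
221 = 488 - 267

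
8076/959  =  8  +  404/959 = 8.42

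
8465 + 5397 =13862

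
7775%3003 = 1769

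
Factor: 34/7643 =2^1*17^1 * 7643^( - 1)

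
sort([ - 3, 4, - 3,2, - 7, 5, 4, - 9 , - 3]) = [ - 9 , - 7, - 3, - 3, - 3, 2, 4, 4,5]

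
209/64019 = 209/64019 = 0.00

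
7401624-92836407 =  - 85434783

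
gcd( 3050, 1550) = 50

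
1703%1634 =69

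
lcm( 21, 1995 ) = 1995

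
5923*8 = 47384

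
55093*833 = 45892469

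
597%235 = 127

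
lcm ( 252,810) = 11340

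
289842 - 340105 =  - 50263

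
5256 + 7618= 12874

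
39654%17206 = 5242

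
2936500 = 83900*35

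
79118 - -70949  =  150067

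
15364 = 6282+9082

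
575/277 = 2  +  21/277=   2.08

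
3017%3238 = 3017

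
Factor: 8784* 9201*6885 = 2^4* 3^7* 5^1*17^1*61^1*3067^1 = 556456605840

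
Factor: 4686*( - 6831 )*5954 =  - 190587932964 =- 2^2*3^4*11^2*13^1*23^1*71^1*229^1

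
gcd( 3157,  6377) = 7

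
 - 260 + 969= 709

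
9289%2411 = 2056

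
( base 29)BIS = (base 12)5809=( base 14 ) 3801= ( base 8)23111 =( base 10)9801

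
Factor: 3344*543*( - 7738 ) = -14050598496 = - 2^5 * 3^1*11^1*19^1*53^1*73^1*181^1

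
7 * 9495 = 66465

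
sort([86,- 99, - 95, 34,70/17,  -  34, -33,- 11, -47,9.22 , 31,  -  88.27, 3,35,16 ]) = [-99, - 95, - 88.27, - 47, - 34, - 33,- 11,3,70/17,  9.22, 16,31, 34,35,86]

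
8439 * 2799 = 23620761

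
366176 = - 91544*(- 4)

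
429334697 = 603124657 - 173789960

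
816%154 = 46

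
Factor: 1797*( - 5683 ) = -3^1 * 599^1 * 5683^1 = - 10212351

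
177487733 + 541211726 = 718699459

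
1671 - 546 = 1125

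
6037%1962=151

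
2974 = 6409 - 3435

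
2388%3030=2388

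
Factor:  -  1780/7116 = -445/1779 = - 3^(-1)*5^1 * 89^1*593^( - 1)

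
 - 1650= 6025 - 7675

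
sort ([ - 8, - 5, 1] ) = [ - 8, -5 , 1 ]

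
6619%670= 589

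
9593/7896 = 9593/7896= 1.21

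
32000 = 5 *6400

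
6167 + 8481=14648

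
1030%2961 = 1030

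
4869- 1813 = 3056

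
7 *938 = 6566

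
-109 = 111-220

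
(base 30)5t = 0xb3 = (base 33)5E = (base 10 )179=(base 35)54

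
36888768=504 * 73192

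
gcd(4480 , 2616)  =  8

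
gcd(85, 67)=1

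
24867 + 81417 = 106284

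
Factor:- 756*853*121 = -2^2*3^3*7^1*11^2*853^1 = - 78029028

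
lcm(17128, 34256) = 34256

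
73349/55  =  1333 + 34/55 = 1333.62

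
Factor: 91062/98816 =2^( -8) * 3^2*193^(-1 )*5059^1 = 45531/49408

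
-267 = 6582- 6849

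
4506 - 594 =3912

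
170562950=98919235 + 71643715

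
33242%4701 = 335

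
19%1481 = 19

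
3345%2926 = 419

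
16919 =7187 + 9732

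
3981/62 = 3981/62=64.21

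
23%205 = 23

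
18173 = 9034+9139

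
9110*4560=41541600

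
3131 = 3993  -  862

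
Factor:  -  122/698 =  - 61/349= -61^1 * 349^( - 1)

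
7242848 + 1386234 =8629082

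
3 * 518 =1554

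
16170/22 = 735  =  735.00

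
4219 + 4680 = 8899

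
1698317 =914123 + 784194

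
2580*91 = 234780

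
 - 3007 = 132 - 3139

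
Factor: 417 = 3^1*139^1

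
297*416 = 123552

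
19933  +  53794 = 73727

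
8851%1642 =641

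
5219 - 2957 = 2262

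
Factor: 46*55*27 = 68310 = 2^1 * 3^3*5^1 *11^1*23^1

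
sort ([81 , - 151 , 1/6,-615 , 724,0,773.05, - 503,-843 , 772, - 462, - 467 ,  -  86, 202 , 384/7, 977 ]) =[-843,-615, -503 , - 467, -462 ,-151 , - 86,0 , 1/6,384/7,81 , 202,724,  772, 773.05 , 977]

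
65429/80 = 65429/80 = 817.86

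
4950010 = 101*49010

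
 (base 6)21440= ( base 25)4J1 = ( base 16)ba0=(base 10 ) 2976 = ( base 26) 4AC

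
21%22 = 21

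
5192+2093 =7285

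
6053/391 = 6053/391 = 15.48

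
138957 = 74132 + 64825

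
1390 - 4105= - 2715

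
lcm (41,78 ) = 3198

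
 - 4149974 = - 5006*829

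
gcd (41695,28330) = 5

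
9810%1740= 1110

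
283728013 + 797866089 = 1081594102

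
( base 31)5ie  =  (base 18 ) gad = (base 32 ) 581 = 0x1501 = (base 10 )5377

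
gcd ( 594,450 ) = 18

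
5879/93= 5879/93 = 63.22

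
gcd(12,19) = 1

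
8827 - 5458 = 3369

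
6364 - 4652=1712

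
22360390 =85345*262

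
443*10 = 4430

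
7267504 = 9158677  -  1891173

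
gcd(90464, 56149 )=1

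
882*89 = 78498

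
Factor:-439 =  - 439^1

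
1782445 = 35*50927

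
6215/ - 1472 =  - 6215/1472 = -  4.22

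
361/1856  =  361/1856= 0.19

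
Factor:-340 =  - 2^2*5^1 * 17^1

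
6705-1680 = 5025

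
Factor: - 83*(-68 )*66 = 372504 = 2^3*3^1*11^1*17^1*83^1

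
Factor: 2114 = 2^1 * 7^1*151^1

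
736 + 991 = 1727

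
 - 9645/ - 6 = 1607 +1/2=1607.50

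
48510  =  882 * 55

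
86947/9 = 9660+ 7/9 = 9660.78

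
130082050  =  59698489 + 70383561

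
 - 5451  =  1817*(  -  3)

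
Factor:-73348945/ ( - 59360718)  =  2^(-1) * 3^( - 1)*5^1*31^1*47^ ( - 1) * 210499^(-1)*473219^1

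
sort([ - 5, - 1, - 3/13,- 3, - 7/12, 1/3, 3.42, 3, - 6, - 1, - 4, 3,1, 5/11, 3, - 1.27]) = [ - 6, -5,  -  4, - 3, - 1.27, - 1, - 1, - 7/12, - 3/13,1/3, 5/11,  1, 3,3, 3,  3.42] 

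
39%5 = 4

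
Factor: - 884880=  - 2^4 * 3^2 * 5^1* 1229^1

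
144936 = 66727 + 78209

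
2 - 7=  - 5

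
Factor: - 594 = -2^1 *3^3 * 11^1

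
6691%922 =237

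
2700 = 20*135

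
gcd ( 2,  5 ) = 1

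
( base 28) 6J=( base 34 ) 5h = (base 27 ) 6p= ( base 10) 187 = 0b10111011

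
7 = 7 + 0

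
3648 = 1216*3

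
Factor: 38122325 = 5^2*193^1*7901^1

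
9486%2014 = 1430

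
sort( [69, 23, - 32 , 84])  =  [ - 32, 23,  69,  84 ] 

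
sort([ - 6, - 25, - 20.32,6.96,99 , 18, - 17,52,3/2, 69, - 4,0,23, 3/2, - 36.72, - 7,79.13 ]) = [ - 36.72, - 25,-20.32, - 17,-7, - 6 , - 4,0,3/2,3/2,6.96,18,23,52,69, 79.13,99] 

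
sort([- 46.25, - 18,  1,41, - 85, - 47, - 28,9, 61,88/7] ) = [ - 85,-47,-46.25, - 28,-18,1,9,88/7,41, 61 ]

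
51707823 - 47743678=3964145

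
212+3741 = 3953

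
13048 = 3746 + 9302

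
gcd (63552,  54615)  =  993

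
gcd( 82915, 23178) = 1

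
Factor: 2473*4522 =2^1*7^1*17^1*19^1*2473^1 = 11182906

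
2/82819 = 2/82819 = 0.00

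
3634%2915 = 719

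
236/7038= 118/3519 =0.03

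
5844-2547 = 3297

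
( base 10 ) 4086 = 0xFF6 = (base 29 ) 4oq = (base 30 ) 4g6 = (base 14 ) 16bc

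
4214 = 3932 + 282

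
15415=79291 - 63876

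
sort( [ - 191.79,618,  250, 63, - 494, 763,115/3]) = [- 494,  -  191.79, 115/3, 63,250,618, 763]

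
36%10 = 6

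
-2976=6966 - 9942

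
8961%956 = 357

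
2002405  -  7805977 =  - 5803572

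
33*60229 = 1987557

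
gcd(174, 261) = 87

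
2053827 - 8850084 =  - 6796257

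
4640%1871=898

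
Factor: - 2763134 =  - 2^1*11^1*125597^1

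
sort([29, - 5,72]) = [  -  5 , 29, 72]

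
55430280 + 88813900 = 144244180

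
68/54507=68/54507 = 0.00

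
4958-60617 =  - 55659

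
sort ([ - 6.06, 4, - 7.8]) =[  -  7.8,-6.06,4] 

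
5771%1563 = 1082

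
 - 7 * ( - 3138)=21966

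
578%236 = 106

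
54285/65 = 835 + 2/13 = 835.15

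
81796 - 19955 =61841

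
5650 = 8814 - 3164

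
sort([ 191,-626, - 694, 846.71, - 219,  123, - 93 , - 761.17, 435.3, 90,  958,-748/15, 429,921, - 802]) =[-802,-761.17, - 694, - 626, - 219 ,-93, - 748/15,90, 123,191, 429,435.3,846.71,921, 958 ]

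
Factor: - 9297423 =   -  3^5*38261^1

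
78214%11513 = 9136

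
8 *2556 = 20448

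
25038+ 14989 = 40027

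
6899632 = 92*74996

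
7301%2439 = 2423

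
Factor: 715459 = 29^1 * 24671^1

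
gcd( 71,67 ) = 1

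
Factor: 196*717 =2^2 * 3^1*7^2 *239^1 = 140532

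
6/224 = 3/112=0.03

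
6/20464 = 3/10232= 0.00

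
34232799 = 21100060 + 13132739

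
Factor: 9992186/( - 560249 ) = -2^1*229^1*21817^1 * 560249^( - 1)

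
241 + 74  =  315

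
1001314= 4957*202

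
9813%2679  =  1776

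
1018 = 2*509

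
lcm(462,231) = 462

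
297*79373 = 23573781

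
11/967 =11/967 = 0.01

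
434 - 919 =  - 485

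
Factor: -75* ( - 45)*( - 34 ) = - 114750 = - 2^1 *3^3*5^3 * 17^1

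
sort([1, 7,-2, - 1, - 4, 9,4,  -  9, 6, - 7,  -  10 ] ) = [ - 10,- 9, - 7, - 4, -2,-1,1, 4, 6,  7, 9]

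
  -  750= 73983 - 74733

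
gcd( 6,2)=2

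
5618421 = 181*31041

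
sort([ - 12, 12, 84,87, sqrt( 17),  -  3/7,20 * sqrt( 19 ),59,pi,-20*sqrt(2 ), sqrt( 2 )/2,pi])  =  [ - 20*sqrt (2 ), - 12,-3/7,sqrt( 2 ) /2,pi, pi, sqrt( 17), 12, 59,84, 87,20*sqrt (19 ) ]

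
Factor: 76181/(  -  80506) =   -  2^ ( - 1 )*7^1 *10883^1 *40253^( - 1) 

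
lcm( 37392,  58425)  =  934800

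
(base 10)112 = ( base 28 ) 40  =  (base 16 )70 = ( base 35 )37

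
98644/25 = 3945 + 19/25=   3945.76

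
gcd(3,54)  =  3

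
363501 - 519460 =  - 155959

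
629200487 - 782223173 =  -153022686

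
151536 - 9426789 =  -9275253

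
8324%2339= 1307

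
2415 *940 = 2270100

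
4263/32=133 +7/32 = 133.22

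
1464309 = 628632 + 835677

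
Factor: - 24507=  - 3^2*7^1*389^1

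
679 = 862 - 183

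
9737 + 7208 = 16945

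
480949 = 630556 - 149607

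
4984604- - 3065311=8049915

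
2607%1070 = 467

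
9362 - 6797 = 2565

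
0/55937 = 0 = 0.00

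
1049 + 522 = 1571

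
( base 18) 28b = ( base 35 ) mx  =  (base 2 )1100100011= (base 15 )388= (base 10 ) 803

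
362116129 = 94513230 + 267602899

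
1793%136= 25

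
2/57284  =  1/28642 = 0.00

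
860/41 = 860/41 = 20.98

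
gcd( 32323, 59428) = 1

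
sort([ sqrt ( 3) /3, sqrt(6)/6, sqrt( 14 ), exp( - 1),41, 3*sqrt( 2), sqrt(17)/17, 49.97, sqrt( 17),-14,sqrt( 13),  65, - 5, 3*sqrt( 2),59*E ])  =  [ - 14,-5, sqrt( 17)/17,exp ( - 1),sqrt (6 ) /6,sqrt( 3 )/3, sqrt( 13 ),sqrt (14 ), sqrt(17),  3*sqrt( 2), 3  *sqrt( 2), 41 , 49.97, 65, 59*E]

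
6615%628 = 335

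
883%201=79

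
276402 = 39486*7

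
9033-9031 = 2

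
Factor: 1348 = 2^2 * 337^1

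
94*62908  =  5913352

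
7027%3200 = 627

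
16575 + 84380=100955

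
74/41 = 74/41 = 1.80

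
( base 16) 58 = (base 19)4c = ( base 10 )88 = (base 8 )130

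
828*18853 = 15610284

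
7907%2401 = 704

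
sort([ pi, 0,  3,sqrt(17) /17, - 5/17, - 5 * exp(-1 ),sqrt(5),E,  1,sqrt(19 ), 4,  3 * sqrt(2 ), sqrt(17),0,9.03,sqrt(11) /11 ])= [ - 5 * exp(- 1),-5/17,  0 , 0,sqrt( 17 )/17, sqrt( 11) /11,1,  sqrt( 5),  E,3 , pi,4 , sqrt(17 )  ,  3*sqrt( 2),  sqrt(19), 9.03]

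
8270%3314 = 1642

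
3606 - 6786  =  -3180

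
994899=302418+692481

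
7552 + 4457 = 12009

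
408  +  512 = 920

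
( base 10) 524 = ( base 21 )13k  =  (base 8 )1014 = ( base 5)4044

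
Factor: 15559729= 15559729^1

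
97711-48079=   49632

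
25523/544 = 46 + 499/544 = 46.92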